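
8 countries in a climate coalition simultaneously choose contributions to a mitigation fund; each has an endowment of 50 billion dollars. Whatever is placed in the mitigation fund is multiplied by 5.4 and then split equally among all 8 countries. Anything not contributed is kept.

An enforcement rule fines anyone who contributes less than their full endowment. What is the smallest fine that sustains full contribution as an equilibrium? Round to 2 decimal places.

Given the others contribute fully, the best deviation is to contribute 0 (any partial contribution still incurs the fine and gives up units whose private return 0.6750 is below 1).
Deviating from 50 to 0 saves 50 billion dollars but forfeits the deviator's share of the drop in the mitigation fund: 5.4/8 × 50 = 33.75.
So the deviation gain is 50 − 33.75 = 16.25, and the fine must be at least 16.25 billion dollars to wipe it out.

16.25 billion dollars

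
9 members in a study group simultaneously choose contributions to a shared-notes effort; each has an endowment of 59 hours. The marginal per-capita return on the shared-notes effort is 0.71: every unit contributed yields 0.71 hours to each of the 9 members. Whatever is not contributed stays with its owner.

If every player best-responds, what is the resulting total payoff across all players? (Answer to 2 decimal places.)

The private return per contributed unit is 0.71 < 1, so contributing 0 is dominant for every player. At the Nash equilibrium everyone keeps their 59, and the group total is 9 × 59 = 531.

531.00 hours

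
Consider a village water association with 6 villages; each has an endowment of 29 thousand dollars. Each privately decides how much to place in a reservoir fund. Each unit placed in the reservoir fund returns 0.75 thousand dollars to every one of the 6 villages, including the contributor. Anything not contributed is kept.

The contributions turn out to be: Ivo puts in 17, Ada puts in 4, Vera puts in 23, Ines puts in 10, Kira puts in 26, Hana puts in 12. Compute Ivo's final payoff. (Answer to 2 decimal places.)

Total contributed: 17 + 4 + 23 + 10 + 26 + 12 = 92.
Each receives 0.75 × 92 = 69.00 from the reservoir fund.
Ivo keeps 29 − 17 = 12, so Ivo's payoff is 12 + 69.00 = 81.00.

81.00 thousand dollars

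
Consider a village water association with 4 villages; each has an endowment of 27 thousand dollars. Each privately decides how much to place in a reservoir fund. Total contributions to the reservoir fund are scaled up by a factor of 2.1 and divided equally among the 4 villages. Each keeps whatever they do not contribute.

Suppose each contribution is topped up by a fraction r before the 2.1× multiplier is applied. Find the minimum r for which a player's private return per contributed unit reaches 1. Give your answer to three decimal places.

0.905

With matching at rate r, one contributed unit becomes (1 + r) in the reservoir fund and returns 2.1 × (1 + r) / 4 to the contributor.
Setting this equal to 1: 1 + r = 4/2.1 = 1.9048.
So the minimum matching rate is r = 1.9048 − 1 = 0.905.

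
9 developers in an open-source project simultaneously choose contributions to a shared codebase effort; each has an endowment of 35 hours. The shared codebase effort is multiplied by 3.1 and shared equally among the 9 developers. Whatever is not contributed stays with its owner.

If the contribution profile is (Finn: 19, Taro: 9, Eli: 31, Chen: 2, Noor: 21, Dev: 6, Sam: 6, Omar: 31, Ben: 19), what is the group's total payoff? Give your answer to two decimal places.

617.40 hours

Total contributed: 19 + 9 + 31 + 2 + 21 + 6 + 6 + 31 + 19 = 144; total kept: 9 × 35 − 144 = 171.
The shared codebase effort pays out 3.1 × 144 = 446.40 in aggregate.
Group total = 171 + 446.40 = 617.40.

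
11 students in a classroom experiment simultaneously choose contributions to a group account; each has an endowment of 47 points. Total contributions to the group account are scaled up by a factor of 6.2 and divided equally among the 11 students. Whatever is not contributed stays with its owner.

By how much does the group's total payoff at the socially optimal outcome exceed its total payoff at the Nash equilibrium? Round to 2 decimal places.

2688.40 points

Each contributed unit returns 6.2/11 = 0.5636 to its contributor — below 1 — so contributing 0 is dominant for every player. At the Nash equilibrium everyone keeps their 47, and the group total is 11 × 47 = 517.
Each contributed unit returns 6.200 to the group as a whole (0.5636 to each of 11 players), which exceeds 1, so the social optimum is full contribution: group total = 6.200 × 517 = 3205.40.
Efficiency loss = 3205.40 − 517 = 2688.40.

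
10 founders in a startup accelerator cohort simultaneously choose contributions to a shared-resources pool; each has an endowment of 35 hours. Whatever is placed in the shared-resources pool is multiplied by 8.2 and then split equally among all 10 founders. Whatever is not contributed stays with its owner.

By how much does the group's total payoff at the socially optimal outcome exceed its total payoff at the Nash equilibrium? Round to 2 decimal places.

Each contributed unit returns 8.2/10 = 0.8200 to its contributor — below 1 — so contributing 0 is dominant for every player. At the Nash equilibrium everyone keeps their 35, and the group total is 10 × 35 = 350.
Each contributed unit returns 8.200 to the group as a whole (0.8200 to each of 10 players), which exceeds 1, so the social optimum is full contribution: group total = 8.200 × 350 = 2870.00.
Efficiency loss = 2870.00 − 350 = 2520.00.

2520.00 hours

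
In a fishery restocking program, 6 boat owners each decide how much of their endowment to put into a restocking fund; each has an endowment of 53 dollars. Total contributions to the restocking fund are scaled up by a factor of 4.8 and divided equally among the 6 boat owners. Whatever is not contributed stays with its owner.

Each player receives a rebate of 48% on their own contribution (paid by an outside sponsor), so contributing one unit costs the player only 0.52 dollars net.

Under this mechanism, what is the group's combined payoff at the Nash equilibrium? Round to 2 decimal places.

1679.04 dollars

With the mechanism, a contributed unit returns (4.8/6) / 0.52 = 1.5385 per unit of net cost to the contributor — now above 1 — so contributing fully is weakly dominant for every player.
At the Nash equilibrium everyone contributes 53. Group total payoff = 6 × (53 × 0.48 + 4.8 × 53) = 1679.04.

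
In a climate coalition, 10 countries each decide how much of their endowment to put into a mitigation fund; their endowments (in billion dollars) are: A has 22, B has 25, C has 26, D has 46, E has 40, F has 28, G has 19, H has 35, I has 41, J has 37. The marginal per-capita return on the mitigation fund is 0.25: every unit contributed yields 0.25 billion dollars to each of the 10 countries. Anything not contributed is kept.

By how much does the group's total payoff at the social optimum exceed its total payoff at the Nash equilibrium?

478.50 billion dollars

The private return per contributed unit is 0.25 < 1 for everyone, so the Nash equilibrium is zero contribution and the group total is Σ E_j = 22 + 25 + 26 + 46 + 40 + 28 + 19 + 35 + 41 + 37 = 319.
Each contributed unit returns 2.500 to the group, so the social optimum is full contribution by everyone: group total = 2.500 × 319 = 797.50.
Efficiency loss = (2.500 − 1) × 319 = 478.50.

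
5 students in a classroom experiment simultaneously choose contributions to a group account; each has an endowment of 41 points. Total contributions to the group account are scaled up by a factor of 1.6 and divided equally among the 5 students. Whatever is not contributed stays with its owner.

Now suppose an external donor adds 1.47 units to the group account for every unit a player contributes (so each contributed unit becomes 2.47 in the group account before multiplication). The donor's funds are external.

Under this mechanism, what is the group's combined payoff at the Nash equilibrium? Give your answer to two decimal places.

The effective private return is 1.6 × 2.47 / 5 = 0.7904, which is still under 1, so the mechanism doesn't change anyone's dominant strategy: zero contribution.
At the Nash equilibrium no one contributes; group total payoff = 5 × 41 = 205.

205.00 points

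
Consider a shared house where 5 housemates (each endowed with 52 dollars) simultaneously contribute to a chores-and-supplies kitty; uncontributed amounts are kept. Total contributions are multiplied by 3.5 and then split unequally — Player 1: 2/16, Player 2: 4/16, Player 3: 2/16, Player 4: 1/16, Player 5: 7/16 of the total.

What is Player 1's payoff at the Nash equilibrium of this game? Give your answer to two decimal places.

74.75 dollars

Each unit j contributes comes back to j as 3.5 × (j's share), so j prefers to contribute only if that share exceeds 1/3.5 = 0.2857; otherwise keeping the unit dominates.
Only Player 5 (7/16) clears that bar, contributing 52; the remaining 4 contribute 0. Total contributed: 52.
Player 1 keeps 52 and receives 3.5 × 52 × 2/16 = 22.75 from the chores-and-supplies kitty, for a payoff of 74.75.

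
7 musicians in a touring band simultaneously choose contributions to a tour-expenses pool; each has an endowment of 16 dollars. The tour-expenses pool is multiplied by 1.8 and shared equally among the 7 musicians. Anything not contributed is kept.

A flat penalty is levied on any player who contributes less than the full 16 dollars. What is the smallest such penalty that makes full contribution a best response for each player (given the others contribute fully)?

11.89 dollars

Given the others contribute fully, the best deviation is to contribute 0 (any partial contribution still incurs the fine and gives up units whose private return 0.2571 is below 1).
Deviating from 16 to 0 saves 16 dollars but forfeits the deviator's share of the drop in the tour-expenses pool: 1.8/7 × 16 = 4.11.
So the deviation gain is 16 − 4.11 = 11.89, and the fine must be at least 11.89 dollars to wipe it out.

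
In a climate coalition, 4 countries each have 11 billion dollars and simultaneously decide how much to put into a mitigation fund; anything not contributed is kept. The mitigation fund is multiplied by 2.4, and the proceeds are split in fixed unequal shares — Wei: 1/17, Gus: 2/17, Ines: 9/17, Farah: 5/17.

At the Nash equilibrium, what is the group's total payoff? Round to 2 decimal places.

59.40 billion dollars

A player with share s gets back 2.4·s per unit contributed, so full contribution is dominant for anyone with s > 1/2.4 = 0.4167 and zero contribution is dominant for anyone below.
The only share above 0.4167 is Ines's 9/17, contributing 11; the remaining 3 contribute 0. Total contributed: 11.
The mitigation fund pays out 2.4 × 11 = 26.40 in total (split across the unequal shares, but the aggregate is all that matters for the group sum).
The 3 free-riders keep 11 each, adding 33. Group total = 33 + 26.40 = 59.40.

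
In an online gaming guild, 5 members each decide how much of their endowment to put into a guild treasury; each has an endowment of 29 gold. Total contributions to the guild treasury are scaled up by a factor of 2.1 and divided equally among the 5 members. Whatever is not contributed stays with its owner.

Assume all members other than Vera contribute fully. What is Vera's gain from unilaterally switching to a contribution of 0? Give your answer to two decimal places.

Switching from a contribution of 29 to 0 lets Vera keep an extra 29 gold, but lowers the guild treasury by 29, which costs Vera their own share of that drop: 2.1/5 × 29 = 12.18.
Net gain = 29 − 12.18 = 16.82. The private return per contributed unit (0.4200) is below 1, so free-riding is indeed the best response regardless of what the others do.

16.82 gold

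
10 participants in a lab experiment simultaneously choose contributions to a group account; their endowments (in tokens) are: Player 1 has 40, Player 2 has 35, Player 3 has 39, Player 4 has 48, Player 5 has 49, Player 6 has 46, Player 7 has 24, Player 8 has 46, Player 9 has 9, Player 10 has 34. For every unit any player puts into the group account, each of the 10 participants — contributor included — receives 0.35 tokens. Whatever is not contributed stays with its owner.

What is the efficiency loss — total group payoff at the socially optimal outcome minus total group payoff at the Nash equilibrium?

925.00 tokens

The private return per contributed unit is 0.35 < 1 for everyone, so the Nash equilibrium is zero contribution and the group total is Σ E_j = 40 + 35 + 39 + 48 + 49 + 46 + 24 + 46 + 9 + 34 = 370.
Each contributed unit returns 3.500 to the group, so the social optimum is full contribution by everyone: group total = 3.500 × 370 = 1295.00.
Efficiency loss = (3.500 − 1) × 370 = 925.00.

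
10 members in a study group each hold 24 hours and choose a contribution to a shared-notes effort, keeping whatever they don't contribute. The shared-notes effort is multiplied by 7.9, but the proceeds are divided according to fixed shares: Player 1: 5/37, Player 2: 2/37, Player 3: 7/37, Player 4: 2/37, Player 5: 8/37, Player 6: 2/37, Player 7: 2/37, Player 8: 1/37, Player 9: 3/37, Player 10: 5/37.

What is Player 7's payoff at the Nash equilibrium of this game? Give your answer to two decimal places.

Player j's private return per contributed unit is 7.9 × (j's share). Contributing is weakly dominant for j when that share is at least 1/7.9 = 0.1266, and contributing 0 is dominant otherwise.
Player 1, Player 3, Player 5 and Player 10 are above the threshold, contributing 24 each; the remaining 6 contribute 0. Total contributed: 96.
Player 7 keeps 24 and receives 7.9 × 96 × 2/37 = 40.99 from the shared-notes effort, for a payoff of 64.99.

64.99 hours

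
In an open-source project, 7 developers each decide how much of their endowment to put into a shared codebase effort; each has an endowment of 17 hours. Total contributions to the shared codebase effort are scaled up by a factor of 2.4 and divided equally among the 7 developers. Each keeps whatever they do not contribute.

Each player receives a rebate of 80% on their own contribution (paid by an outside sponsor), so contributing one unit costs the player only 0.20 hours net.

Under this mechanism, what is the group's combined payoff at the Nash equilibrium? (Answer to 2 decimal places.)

380.80 hours

Under the mechanism each unit contributed yields (2.4/7) / 0.20 = 1.7143 back to its contributor per unit of net cost, which exceeds 1, making full contribution the dominant choice for everyone.
So the Nash equilibrium is full contribution by all 7; the group earns 7 × (17 × 0.80 + 2.4 × 17) = 380.80.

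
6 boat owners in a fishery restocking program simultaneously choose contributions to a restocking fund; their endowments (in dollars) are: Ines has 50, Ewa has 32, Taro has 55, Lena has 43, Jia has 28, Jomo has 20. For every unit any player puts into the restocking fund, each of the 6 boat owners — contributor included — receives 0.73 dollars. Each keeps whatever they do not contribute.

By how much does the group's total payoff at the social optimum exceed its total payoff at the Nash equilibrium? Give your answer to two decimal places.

770.64 dollars

The private return per contributed unit is 0.73 < 1 for everyone, so the Nash equilibrium is zero contribution and the group total is Σ E_j = 50 + 32 + 55 + 43 + 28 + 20 = 228.
Each contributed unit returns 4.380 to the group, so the social optimum is full contribution by everyone: group total = 4.380 × 228 = 998.64.
Efficiency loss = (4.380 − 1) × 228 = 770.64.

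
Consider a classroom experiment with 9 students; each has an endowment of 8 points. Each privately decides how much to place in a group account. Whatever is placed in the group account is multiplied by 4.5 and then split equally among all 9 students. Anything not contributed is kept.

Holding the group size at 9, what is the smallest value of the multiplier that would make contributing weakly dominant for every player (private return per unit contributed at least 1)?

A contributed unit returns (multiplier)/9 to its contributor.
This reaches 1 exactly when the multiplier is 9.

9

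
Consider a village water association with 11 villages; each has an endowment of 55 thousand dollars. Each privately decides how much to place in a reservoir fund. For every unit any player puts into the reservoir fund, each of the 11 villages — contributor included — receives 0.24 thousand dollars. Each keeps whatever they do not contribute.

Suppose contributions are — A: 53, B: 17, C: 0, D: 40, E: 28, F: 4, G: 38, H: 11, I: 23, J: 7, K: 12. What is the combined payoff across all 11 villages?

Total contributed: 53 + 17 + 0 + 40 + 28 + 4 + 38 + 11 + 23 + 7 + 12 = 233; total kept: 11 × 55 − 233 = 372.
The reservoir fund pays out 0.24 × 11 × 233 = 615.12 in aggregate.
Group total = 372 + 615.12 = 987.12.

987.12 thousand dollars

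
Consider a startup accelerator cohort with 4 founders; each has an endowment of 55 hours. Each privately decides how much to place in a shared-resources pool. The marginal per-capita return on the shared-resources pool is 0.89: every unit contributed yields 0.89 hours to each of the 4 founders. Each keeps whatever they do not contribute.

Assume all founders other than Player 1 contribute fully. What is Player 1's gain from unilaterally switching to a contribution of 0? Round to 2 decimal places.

Switching from a contribution of 55 to 0 lets Player 1 keep an extra 55 hours, but lowers the shared-resources pool by 55, which costs Player 1 their own share of that drop: 0.89 × 55 = 48.95.
Net gain = 55 − 48.95 = 6.05. The private return per contributed unit (0.89) is below 1, so free-riding is indeed the best response regardless of what the others do.

6.05 hours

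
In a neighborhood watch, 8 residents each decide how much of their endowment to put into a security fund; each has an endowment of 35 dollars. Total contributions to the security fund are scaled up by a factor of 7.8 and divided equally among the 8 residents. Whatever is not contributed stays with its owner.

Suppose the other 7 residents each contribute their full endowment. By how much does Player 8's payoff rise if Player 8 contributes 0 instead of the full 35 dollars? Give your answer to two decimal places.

0.88 dollars

Switching from a contribution of 35 to 0 lets Player 8 keep an extra 35 dollars, but lowers the security fund by 35, which costs Player 8 their own share of that drop: 7.8/8 × 35 = 34.12.
Net gain = 35 − 34.12 = 0.88. The private return per contributed unit (0.9750) is below 1, so free-riding is indeed the best response regardless of what the others do.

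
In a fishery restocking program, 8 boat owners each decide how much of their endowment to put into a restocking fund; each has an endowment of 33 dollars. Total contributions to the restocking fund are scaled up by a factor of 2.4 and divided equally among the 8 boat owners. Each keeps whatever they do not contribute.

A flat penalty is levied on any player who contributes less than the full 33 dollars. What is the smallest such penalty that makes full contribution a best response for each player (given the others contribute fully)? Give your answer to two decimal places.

23.10 dollars

Given the others contribute fully, the best deviation is to contribute 0 (any partial contribution still incurs the fine and gives up units whose private return 0.3000 is below 1).
Deviating from 33 to 0 saves 33 dollars but forfeits the deviator's share of the drop in the restocking fund: 2.4/8 × 33 = 9.90.
So the deviation gain is 33 − 9.90 = 23.10, and the fine must be at least 23.10 dollars to wipe it out.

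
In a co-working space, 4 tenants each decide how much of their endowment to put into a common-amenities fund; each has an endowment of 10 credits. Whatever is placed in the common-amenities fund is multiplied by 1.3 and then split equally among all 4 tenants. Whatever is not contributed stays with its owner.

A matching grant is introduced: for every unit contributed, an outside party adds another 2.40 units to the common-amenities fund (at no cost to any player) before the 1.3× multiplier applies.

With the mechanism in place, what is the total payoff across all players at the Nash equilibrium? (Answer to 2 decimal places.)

176.80 credits

With the mechanism, a contributed unit returns 1.3 × 3.40 / 4 = 1.1050 per unit of net cost to the contributor — now above 1 — so contributing fully is weakly dominant for every player.
At the Nash equilibrium everyone contributes 10. Group total payoff = 1.3 × 3.40 × 40 = 176.80.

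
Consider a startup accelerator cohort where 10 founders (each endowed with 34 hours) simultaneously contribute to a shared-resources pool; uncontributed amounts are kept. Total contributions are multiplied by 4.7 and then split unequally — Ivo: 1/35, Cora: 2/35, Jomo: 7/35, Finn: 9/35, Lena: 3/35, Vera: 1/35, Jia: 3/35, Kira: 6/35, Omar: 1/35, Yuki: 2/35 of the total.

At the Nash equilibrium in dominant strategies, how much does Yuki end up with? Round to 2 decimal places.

43.13 hours

A player with share s gets back 4.7·s per unit contributed, so full contribution is dominant for anyone with s > 1/4.7 = 0.2128 and zero contribution is dominant for anyone below.
Finn alone (share 9/35) is above the threshold, contributing 34; the remaining 9 contribute 0. Total contributed: 34.
Yuki keeps 34 and receives 4.7 × 34 × 2/35 = 9.13 from the shared-resources pool, for a payoff of 43.13.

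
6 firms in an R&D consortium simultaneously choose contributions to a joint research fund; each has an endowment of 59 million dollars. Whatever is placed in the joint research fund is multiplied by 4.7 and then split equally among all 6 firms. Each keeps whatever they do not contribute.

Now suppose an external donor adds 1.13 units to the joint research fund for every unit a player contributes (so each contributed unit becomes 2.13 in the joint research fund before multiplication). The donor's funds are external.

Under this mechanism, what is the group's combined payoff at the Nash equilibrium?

3543.89 million dollars

With the mechanism, a contributed unit returns 4.7 × 2.13 / 6 = 1.6685 per unit of net cost to the contributor — now above 1 — so contributing fully is weakly dominant for every player.
So the Nash equilibrium is full contribution by all 6; the group earns 4.7 × 2.13 × 354 = 3543.89.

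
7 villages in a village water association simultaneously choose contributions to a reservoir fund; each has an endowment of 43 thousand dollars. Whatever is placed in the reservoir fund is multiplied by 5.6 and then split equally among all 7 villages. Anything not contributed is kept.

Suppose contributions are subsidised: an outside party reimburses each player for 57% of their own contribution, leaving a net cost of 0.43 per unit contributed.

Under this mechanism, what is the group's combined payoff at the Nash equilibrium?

1857.17 thousand dollars

Under the mechanism each unit contributed yields (5.6/7) / 0.43 = 1.8605 back to its contributor per unit of net cost, which exceeds 1, making full contribution the dominant choice for everyone.
At the Nash equilibrium everyone contributes 43. Group total payoff = 7 × (43 × 0.57 + 5.6 × 43) = 1857.17.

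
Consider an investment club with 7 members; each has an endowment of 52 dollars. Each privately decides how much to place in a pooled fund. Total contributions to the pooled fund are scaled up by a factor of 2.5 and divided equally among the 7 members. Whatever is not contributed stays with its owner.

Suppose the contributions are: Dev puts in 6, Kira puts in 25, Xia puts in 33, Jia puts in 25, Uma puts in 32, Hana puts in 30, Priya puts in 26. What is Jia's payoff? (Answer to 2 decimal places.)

Total contributed: 6 + 25 + 33 + 25 + 32 + 30 + 26 = 177.
Each receives 2.5 × 177 / 7 = 63.21 from the pooled fund.
Jia keeps 52 − 25 = 27, so Jia's payoff is 27 + 63.21 = 90.21.

90.21 dollars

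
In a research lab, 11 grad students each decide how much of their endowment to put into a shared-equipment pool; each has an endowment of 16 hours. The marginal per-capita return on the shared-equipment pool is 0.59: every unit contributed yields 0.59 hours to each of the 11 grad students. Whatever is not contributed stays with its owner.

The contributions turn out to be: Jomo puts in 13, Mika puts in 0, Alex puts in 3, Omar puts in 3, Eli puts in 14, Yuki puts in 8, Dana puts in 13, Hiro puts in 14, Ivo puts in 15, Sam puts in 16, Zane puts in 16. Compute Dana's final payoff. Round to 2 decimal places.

Total contributed: 13 + 0 + 3 + 3 + 14 + 8 + 13 + 14 + 15 + 16 + 16 = 115.
Each receives 0.59 × 115 = 67.85 from the shared-equipment pool.
Dana keeps 16 − 13 = 3, so Dana's payoff is 3 + 67.85 = 70.85.

70.85 hours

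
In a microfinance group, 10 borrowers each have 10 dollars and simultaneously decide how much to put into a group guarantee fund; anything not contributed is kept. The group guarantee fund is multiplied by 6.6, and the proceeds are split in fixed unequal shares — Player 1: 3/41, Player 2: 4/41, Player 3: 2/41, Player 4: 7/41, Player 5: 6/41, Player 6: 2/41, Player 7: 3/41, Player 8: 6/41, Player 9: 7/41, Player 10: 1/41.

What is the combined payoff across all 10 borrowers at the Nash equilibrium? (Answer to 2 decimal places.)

Player j's private return per contributed unit is 6.6 × (j's share). Contributing is weakly dominant for j when that share is at least 1/6.6 = 0.1515, and contributing 0 is dominant otherwise.
Player 4 and Player 9 are above the threshold, contributing 10 each; the remaining 8 contribute 0. Total contributed: 20.
The group guarantee fund pays out 6.6 × 20 = 132.00 in total (split across the unequal shares, but the aggregate is all that matters for the group sum).
The 8 free-riders keep 10 each, adding 80. Group total = 80 + 132.00 = 212.00.

212.00 dollars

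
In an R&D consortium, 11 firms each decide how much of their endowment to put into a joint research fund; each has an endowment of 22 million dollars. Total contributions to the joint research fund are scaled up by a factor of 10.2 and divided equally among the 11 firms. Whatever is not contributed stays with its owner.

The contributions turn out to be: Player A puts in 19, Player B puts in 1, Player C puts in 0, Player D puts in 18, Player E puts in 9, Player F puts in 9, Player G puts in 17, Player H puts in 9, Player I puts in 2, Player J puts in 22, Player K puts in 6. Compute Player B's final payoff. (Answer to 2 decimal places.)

Total contributed: 19 + 1 + 0 + 18 + 9 + 9 + 17 + 9 + 2 + 22 + 6 = 112.
Each receives 10.2 × 112 / 11 = 103.85 from the joint research fund.
Player B keeps 22 − 1 = 21, so Player B's payoff is 21 + 103.85 = 124.85.

124.85 million dollars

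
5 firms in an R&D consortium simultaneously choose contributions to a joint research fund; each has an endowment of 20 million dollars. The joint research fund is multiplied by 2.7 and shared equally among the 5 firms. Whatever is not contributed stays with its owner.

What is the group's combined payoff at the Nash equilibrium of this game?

100.00 million dollars

Each contributed unit returns 2.7/5 = 0.5400 to its contributor — below 1 — so contributing 0 is dominant for every player. At the Nash equilibrium everyone keeps their 20, and the group total is 5 × 20 = 100.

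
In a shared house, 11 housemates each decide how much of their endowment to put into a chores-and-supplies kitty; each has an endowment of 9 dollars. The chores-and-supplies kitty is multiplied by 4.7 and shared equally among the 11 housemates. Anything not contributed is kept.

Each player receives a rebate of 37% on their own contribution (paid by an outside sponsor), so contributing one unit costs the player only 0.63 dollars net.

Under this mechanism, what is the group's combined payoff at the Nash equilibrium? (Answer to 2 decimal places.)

With the mechanism, a contributed unit returns (4.7/11) / 0.63 = 0.6782 per unit of net cost — still below 1 — so contributing 0 remains dominant for every player.
Everyone keeps their endowment and the group total is 11 × 9 = 99.

99.00 dollars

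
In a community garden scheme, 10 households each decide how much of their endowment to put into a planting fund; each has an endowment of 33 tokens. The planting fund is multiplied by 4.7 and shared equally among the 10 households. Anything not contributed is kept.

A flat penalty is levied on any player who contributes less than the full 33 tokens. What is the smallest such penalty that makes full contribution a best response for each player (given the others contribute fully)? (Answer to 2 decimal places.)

17.49 tokens

Given the others contribute fully, the best deviation is to contribute 0 (any partial contribution still incurs the fine and gives up units whose private return 0.4700 is below 1).
Deviating from 33 to 0 saves 33 tokens but forfeits the deviator's share of the drop in the planting fund: 4.7/10 × 33 = 15.51.
So the deviation gain is 33 − 15.51 = 17.49, and the fine must be at least 17.49 tokens to wipe it out.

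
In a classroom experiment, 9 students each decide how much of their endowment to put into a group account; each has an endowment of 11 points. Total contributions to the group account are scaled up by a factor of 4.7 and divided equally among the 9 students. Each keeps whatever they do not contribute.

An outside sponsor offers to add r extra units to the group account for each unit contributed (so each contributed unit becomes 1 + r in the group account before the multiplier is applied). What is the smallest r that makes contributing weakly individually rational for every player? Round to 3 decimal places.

0.915

With matching at rate r, one contributed unit becomes (1 + r) in the group account and returns 4.7 × (1 + r) / 9 to the contributor.
Setting this equal to 1: 1 + r = 9/4.7 = 1.9149.
So the minimum matching rate is r = 1.9149 − 1 = 0.915.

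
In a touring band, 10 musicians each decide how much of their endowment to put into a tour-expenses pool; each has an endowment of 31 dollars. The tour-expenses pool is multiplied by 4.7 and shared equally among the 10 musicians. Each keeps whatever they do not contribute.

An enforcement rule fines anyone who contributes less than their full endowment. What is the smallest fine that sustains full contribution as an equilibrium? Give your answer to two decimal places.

Given the others contribute fully, the best deviation is to contribute 0 (any partial contribution still incurs the fine and gives up units whose private return 0.4700 is below 1).
Deviating from 31 to 0 saves 31 dollars but forfeits the deviator's share of the drop in the tour-expenses pool: 4.7/10 × 31 = 14.57.
So the deviation gain is 31 − 14.57 = 16.43, and the fine must be at least 16.43 dollars to wipe it out.

16.43 dollars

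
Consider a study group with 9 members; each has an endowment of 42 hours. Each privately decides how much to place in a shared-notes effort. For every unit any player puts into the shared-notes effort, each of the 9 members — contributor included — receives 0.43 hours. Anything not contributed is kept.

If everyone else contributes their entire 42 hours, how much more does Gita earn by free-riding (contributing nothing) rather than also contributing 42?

23.94 hours

Switching from a contribution of 42 to 0 lets Gita keep an extra 42 hours, but lowers the shared-notes effort by 42, which costs Gita their own share of that drop: 0.43 × 42 = 18.06.
Net gain = 42 − 18.06 = 23.94. The private return per contributed unit (0.43) is below 1, so free-riding is indeed the best response regardless of what the others do.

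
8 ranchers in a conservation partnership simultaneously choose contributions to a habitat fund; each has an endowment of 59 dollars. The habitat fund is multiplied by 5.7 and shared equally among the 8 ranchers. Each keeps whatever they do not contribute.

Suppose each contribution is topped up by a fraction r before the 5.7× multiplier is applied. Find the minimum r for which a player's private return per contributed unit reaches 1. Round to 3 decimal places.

0.404

With matching at rate r, one contributed unit becomes (1 + r) in the habitat fund and returns 5.7 × (1 + r) / 8 to the contributor.
Setting this equal to 1: 1 + r = 8/5.7 = 1.4035.
So the minimum matching rate is r = 1.4035 − 1 = 0.404.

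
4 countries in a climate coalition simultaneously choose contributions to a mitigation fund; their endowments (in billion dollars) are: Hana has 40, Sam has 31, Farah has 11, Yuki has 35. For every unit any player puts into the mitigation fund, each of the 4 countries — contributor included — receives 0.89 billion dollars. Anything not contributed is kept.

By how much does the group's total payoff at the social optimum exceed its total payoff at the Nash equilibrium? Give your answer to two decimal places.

The private return per contributed unit is 0.89 < 1 for everyone, so the Nash equilibrium is zero contribution and the group total is Σ E_j = 40 + 31 + 11 + 35 = 117.
Each contributed unit returns 3.560 to the group, so the social optimum is full contribution by everyone: group total = 3.560 × 117 = 416.52.
Efficiency loss = (3.560 − 1) × 117 = 299.52.

299.52 billion dollars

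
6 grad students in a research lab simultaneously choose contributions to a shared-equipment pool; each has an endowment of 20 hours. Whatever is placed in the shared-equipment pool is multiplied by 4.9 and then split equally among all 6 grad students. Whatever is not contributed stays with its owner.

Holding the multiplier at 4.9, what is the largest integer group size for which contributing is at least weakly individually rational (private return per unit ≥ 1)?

Private return per unit is 4.9/(group size), which is ≥ 1 whenever the group size is ≤ 4.9.
The largest such integer is 4.

4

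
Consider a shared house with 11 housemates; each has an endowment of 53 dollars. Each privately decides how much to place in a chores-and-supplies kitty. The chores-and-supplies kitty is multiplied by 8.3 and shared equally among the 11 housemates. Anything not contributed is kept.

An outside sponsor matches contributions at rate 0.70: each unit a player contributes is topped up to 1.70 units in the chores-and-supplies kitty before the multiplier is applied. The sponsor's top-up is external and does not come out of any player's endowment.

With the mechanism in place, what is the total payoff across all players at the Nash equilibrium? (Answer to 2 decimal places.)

Under the mechanism each unit contributed yields 8.3 × 1.70 / 11 = 1.2827 back to its contributor per unit of net cost, which exceeds 1, making full contribution the dominant choice for everyone.
So the Nash equilibrium is full contribution by all 11; the group earns 8.3 × 1.70 × 583 = 8226.13.

8226.13 dollars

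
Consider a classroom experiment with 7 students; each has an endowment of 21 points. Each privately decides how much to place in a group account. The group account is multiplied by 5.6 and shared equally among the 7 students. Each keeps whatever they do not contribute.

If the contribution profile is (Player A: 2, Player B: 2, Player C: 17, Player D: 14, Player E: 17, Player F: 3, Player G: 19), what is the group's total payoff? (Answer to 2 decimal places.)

487.40 points

Total contributed: 2 + 2 + 17 + 14 + 17 + 3 + 19 = 74; total kept: 7 × 21 − 74 = 73.
The group account pays out 5.6 × 74 = 414.40 in aggregate.
Group total = 73 + 414.40 = 487.40.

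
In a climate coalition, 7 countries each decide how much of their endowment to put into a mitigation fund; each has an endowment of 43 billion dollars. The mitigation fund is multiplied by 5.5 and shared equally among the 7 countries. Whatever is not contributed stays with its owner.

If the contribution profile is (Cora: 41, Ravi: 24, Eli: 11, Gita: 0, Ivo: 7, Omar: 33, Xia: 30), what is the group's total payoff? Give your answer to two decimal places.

958.00 billion dollars

Total contributed: 41 + 24 + 11 + 0 + 7 + 33 + 30 = 146; total kept: 7 × 43 − 146 = 155.
The mitigation fund pays out 5.5 × 146 = 803.00 in aggregate.
Group total = 155 + 803.00 = 958.00.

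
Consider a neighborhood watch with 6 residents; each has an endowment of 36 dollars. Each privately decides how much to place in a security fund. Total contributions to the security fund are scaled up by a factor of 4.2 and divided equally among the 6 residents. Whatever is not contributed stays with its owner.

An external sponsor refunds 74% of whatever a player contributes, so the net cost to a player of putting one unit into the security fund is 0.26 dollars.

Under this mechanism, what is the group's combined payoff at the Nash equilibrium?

The effective private return per unit is now (4.2/6) / 0.26 = 2.6923 > 1, so every player's dominant strategy flips to full contribution.
At the Nash equilibrium everyone contributes 36. Group total payoff = 6 × (36 × 0.74 + 4.2 × 36) = 1067.04.

1067.04 dollars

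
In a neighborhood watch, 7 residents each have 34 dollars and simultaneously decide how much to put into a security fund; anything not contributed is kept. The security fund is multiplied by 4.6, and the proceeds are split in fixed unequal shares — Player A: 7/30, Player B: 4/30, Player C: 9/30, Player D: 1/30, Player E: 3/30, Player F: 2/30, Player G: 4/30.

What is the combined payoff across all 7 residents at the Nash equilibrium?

A player with share s gets back 4.6·s per unit contributed, so full contribution is dominant for anyone with s > 1/4.6 = 0.2174 and zero contribution is dominant for anyone below.
Player A and Player C are above the threshold, contributing 34 each; the remaining 5 contribute 0. Total contributed: 68.
The security fund pays out 4.6 × 68 = 312.80 in total (split across the unequal shares, but the aggregate is all that matters for the group sum).
The 5 free-riders keep 34 each, adding 170. Group total = 170 + 312.80 = 482.80.

482.80 dollars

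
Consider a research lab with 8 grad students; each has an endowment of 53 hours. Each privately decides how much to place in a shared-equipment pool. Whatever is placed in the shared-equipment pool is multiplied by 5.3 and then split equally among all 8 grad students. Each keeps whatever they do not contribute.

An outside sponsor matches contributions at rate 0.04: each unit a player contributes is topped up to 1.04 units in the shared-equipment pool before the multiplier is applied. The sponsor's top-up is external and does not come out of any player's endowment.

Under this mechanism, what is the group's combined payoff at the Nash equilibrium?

The effective private return is 5.3 × 1.04 / 8 = 0.6890, which is still under 1, so the mechanism doesn't change anyone's dominant strategy: zero contribution.
At the Nash equilibrium no one contributes; group total payoff = 8 × 53 = 424.

424.00 hours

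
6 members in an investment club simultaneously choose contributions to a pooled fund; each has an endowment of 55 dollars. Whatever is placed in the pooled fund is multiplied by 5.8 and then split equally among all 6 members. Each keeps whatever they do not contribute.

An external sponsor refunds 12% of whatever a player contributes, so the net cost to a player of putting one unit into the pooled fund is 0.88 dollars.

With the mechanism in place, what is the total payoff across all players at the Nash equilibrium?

Under the mechanism each unit contributed yields (5.8/6) / 0.88 = 1.0985 back to its contributor per unit of net cost, which exceeds 1, making full contribution the dominant choice for everyone.
So the Nash equilibrium is full contribution by all 6; the group earns 6 × (55 × 0.12 + 5.8 × 55) = 1953.60.

1953.60 dollars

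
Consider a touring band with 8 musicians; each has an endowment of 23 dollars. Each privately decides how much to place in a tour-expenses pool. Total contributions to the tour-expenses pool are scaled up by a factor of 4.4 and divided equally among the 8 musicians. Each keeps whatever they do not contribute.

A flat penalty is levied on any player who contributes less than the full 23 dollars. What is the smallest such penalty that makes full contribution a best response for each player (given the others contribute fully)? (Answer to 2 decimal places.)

Given the others contribute fully, the best deviation is to contribute 0 (any partial contribution still incurs the fine and gives up units whose private return 0.5500 is below 1).
Deviating from 23 to 0 saves 23 dollars but forfeits the deviator's share of the drop in the tour-expenses pool: 4.4/8 × 23 = 12.65.
So the deviation gain is 23 − 12.65 = 10.35, and the fine must be at least 10.35 dollars to wipe it out.

10.35 dollars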